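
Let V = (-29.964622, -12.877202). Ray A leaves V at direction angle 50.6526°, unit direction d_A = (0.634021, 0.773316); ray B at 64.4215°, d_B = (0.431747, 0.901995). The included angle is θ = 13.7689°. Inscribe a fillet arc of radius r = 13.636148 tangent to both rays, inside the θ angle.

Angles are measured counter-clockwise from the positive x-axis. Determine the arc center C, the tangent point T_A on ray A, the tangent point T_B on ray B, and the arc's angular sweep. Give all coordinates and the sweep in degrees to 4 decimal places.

bisector direction at 57.5371° = (0.536754,0.843739)
center distance |VC| = r/sin(θ/2) = 13.636148/sin(6.8845°) = 113.760270
C = V + |VC|·bis = (31.0967,83.1067)
T_A = V + ((C−V)·d_A)·d_A = V + 112.9400·d_A = (41.6417,74.4611)
T_B = V + ((C−V)·d_B)·d_B = V + 112.9400·d_B = (18.7969,88.9941)
sweep = 180° − θ = 166.2311°

center=(31.0967,83.1067) T_A=(41.6417,74.4611) T_B=(18.7969,88.9941) sweep=166.2311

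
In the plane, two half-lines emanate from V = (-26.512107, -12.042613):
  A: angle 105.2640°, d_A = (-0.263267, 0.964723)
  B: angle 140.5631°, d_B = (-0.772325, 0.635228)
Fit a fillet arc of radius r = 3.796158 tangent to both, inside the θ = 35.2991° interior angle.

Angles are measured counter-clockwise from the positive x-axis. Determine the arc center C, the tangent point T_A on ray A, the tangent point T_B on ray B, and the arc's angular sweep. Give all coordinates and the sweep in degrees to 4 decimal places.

center=(-33.3154,-1.5317) T_A=(-29.6532,-0.5323) T_B=(-35.7269,-4.4636) sweep=144.7009

bisector direction at 122.9136° = (-0.543373,0.839491)
center distance |VC| = r/sin(θ/2) = 3.796158/sin(17.6496°) = 12.520553
C = V + |VC|·bis = (-33.3154,-1.5317)
T_A = V + ((C−V)·d_A)·d_A = V + 11.9312·d_A = (-29.6532,-0.5323)
T_B = V + ((C−V)·d_B)·d_B = V + 11.9312·d_B = (-35.7269,-4.4636)
sweep = 180° − θ = 144.7009°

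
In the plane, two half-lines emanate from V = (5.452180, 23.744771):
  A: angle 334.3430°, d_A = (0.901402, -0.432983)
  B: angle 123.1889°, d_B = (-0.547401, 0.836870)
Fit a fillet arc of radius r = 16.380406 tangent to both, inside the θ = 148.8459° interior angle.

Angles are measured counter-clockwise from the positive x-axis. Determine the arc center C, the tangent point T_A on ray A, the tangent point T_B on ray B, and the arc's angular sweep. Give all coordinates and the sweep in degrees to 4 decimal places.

bisector direction at 48.7660° = (0.659136,0.752023)
center distance |VC| = r/sin(θ/2) = 16.380406/sin(74.4230°) = 17.004996
C = V + |VC|·bis = (16.6608,36.5329)
T_A = V + ((C−V)·d_A)·d_A = V + 4.5664·d_A = (9.5684,21.7676)
T_B = V + ((C−V)·d_B)·d_B = V + 4.5664·d_B = (2.9525,27.5663)
sweep = 180° − θ = 31.1541°

center=(16.6608,36.5329) T_A=(9.5684,21.7676) T_B=(2.9525,27.5663) sweep=31.1541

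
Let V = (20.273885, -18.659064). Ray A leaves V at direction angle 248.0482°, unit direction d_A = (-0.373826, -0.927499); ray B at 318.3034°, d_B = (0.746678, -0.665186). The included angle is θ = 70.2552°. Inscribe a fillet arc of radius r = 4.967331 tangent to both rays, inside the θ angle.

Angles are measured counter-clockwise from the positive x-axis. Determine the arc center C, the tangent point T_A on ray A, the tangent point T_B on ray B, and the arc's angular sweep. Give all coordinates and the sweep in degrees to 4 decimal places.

bisector direction at 283.1758° = (0.227940,-0.973675)
center distance |VC| = r/sin(θ/2) = 4.967331/sin(35.1276°) = 8.632842
C = V + |VC|·bis = (22.2417,-27.0646)
T_A = V + ((C−V)·d_A)·d_A = V + 7.0606·d_A = (17.6345,-25.2077)
T_B = V + ((C−V)·d_B)·d_B = V + 7.0606·d_B = (25.5459,-23.3557)
sweep = 180° − θ = 109.7448°

center=(22.2417,-27.0646) T_A=(17.6345,-25.2077) T_B=(25.5459,-23.3557) sweep=109.7448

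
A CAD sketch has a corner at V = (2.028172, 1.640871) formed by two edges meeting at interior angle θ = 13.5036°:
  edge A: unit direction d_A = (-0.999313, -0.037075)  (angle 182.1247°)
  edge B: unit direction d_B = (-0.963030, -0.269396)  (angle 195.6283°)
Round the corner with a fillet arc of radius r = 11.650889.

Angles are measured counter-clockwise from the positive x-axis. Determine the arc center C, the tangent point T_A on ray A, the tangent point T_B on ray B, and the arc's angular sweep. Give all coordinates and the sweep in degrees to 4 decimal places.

center=(-95.8836,-13.6506) T_A=(-96.3155,-2.0077) T_B=(-92.7449,-24.8707) sweep=166.4964

bisector direction at 188.8765° = (-0.988023,-0.154305)
center distance |VC| = r/sin(θ/2) = 11.650889/sin(6.7518°) = 99.098649
C = V + |VC|·bis = (-95.8836,-13.6506)
T_A = V + ((C−V)·d_A)·d_A = V + 98.4114·d_A = (-96.3155,-2.0077)
T_B = V + ((C−V)·d_B)·d_B = V + 98.4114·d_B = (-92.7449,-24.8707)
sweep = 180° − θ = 166.4964°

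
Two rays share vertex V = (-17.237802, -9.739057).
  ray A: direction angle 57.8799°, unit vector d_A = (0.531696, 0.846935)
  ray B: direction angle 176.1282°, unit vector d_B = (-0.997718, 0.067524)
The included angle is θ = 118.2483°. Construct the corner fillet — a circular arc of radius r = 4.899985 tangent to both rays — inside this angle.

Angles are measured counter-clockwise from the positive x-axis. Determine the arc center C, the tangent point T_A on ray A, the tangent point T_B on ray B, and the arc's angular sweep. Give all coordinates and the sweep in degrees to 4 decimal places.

bisector direction at 117.0040° = (-0.454053,0.890974)
center distance |VC| = r/sin(θ/2) = 4.899985/sin(59.1242°) = 5.709067
C = V + |VC|·bis = (-19.8300,-4.6524)
T_A = V + ((C−V)·d_A)·d_A = V + 2.9298·d_A = (-15.6801,-7.2577)
T_B = V + ((C−V)·d_B)·d_B = V + 2.9298·d_B = (-20.1609,-9.5412)
sweep = 180° − θ = 61.7517°

center=(-19.8300,-4.6524) T_A=(-15.6801,-7.2577) T_B=(-20.1609,-9.5412) sweep=61.7517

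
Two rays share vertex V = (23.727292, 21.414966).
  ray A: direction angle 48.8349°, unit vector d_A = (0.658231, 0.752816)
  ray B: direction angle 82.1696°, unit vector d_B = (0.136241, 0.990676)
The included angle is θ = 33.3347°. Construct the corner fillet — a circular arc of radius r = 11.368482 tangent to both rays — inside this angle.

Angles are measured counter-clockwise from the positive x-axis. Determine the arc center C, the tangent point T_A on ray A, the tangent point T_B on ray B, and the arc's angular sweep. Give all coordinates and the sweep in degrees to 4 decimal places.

bisector direction at 65.5022° = (0.414658,0.909978)
center distance |VC| = r/sin(θ/2) = 11.368482/sin(16.6673°) = 39.637033
C = V + |VC|·bis = (40.1631,57.4838)
T_A = V + ((C−V)·d_A)·d_A = V + 37.9717·d_A = (48.7215,50.0007)
T_B = V + ((C−V)·d_B)·d_B = V + 37.9717·d_B = (28.9006,59.0326)
sweep = 180° − θ = 146.6653°

center=(40.1631,57.4838) T_A=(48.7215,50.0007) T_B=(28.9006,59.0326) sweep=146.6653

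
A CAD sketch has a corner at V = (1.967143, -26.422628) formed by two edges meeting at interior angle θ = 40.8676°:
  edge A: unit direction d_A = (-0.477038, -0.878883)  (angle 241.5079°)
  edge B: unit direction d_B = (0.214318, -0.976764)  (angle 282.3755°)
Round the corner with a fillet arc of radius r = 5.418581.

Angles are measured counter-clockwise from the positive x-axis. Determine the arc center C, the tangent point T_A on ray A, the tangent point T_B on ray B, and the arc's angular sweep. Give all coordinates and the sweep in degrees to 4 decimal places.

center=(-0.2085,-41.7898) T_A=(-4.9708,-39.2050) T_B=(5.0841,-40.6285) sweep=139.1324

bisector direction at 261.9417° = (-0.140181,-0.990126)
center distance |VC| = r/sin(θ/2) = 5.418581/sin(20.4338°) = 15.520465
C = V + |VC|·bis = (-0.2085,-41.7898)
T_A = V + ((C−V)·d_A)·d_A = V + 14.5439·d_A = (-4.9708,-39.2050)
T_B = V + ((C−V)·d_B)·d_B = V + 14.5439·d_B = (5.0841,-40.6285)
sweep = 180° − θ = 139.1324°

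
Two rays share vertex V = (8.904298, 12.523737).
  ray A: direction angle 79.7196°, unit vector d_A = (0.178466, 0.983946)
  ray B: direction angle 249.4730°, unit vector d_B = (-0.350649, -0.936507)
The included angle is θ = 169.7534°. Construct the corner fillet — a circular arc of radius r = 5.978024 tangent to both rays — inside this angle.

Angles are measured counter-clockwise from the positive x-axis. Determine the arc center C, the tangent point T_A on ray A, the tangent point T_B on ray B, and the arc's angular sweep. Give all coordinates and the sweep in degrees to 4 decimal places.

center=(3.1179,14.1180) T_A=(9.0000,13.0511) T_B=(8.7164,12.0218) sweep=10.2466

bisector direction at 164.5963° = (-0.964078,0.265618)
center distance |VC| = r/sin(θ/2) = 5.978024/sin(84.8767°) = 6.002003
C = V + |VC|·bis = (3.1179,14.1180)
T_A = V + ((C−V)·d_A)·d_A = V + 0.5360·d_A = (9.0000,13.0511)
T_B = V + ((C−V)·d_B)·d_B = V + 0.5360·d_B = (8.7164,12.0218)
sweep = 180° − θ = 10.2466°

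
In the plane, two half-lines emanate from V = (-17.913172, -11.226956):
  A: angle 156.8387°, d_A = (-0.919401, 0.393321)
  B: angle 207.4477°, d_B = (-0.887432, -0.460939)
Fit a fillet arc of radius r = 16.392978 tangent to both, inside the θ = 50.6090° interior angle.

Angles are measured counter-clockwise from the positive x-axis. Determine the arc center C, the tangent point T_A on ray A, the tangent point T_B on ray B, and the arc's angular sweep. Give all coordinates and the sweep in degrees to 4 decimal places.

center=(-56.2389,-12.6612) T_A=(-49.7912,2.4105) T_B=(-48.6827,-27.2089) sweep=129.3910

bisector direction at 182.1432° = (-0.999300,-0.037397)
center distance |VC| = r/sin(θ/2) = 16.392978/sin(25.3045°) = 38.352529
C = V + |VC|·bis = (-56.2389,-12.6612)
T_A = V + ((C−V)·d_A)·d_A = V + 34.6726·d_A = (-49.7912,2.4105)
T_B = V + ((C−V)·d_B)·d_B = V + 34.6726·d_B = (-48.6827,-27.2089)
sweep = 180° − θ = 129.3910°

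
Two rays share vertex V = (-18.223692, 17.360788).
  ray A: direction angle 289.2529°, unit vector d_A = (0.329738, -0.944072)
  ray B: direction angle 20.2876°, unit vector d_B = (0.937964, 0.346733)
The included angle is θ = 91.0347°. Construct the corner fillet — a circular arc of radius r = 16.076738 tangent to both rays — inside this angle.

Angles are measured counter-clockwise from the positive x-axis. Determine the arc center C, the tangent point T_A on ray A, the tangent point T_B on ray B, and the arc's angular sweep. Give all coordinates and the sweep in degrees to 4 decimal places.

center=(2.1602,7.7559) T_A=(-13.0175,2.4548) T_B=(-3.4142,22.8353) sweep=88.9653

bisector direction at 334.7703° = (0.904606,-0.426249)
center distance |VC| = r/sin(θ/2) = 16.076738/sin(45.5174°) = 22.533398
C = V + |VC|·bis = (2.1602,7.7559)
T_A = V + ((C−V)·d_A)·d_A = V + 15.7890·d_A = (-13.0175,2.4548)
T_B = V + ((C−V)·d_B)·d_B = V + 15.7890·d_B = (-3.4142,22.8353)
sweep = 180° − θ = 88.9653°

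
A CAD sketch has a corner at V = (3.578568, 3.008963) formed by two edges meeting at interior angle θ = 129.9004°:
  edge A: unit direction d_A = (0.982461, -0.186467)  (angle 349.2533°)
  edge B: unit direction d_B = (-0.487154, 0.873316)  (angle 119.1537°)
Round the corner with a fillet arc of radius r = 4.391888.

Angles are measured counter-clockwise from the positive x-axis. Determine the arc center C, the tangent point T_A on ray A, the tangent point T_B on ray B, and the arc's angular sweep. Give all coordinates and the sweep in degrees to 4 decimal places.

bisector direction at 54.2035° = (0.584908,0.811100)
center distance |VC| = r/sin(θ/2) = 4.391888/sin(64.9502°) = 4.847879
C = V + |VC|·bis = (6.4141,6.9411)
T_A = V + ((C−V)·d_A)·d_A = V + 2.0526·d_A = (5.5952,2.6262)
T_B = V + ((C−V)·d_B)·d_B = V + 2.0526·d_B = (2.5786,4.8015)
sweep = 180° − θ = 50.0996°

center=(6.4141,6.9411) T_A=(5.5952,2.6262) T_B=(2.5786,4.8015) sweep=50.0996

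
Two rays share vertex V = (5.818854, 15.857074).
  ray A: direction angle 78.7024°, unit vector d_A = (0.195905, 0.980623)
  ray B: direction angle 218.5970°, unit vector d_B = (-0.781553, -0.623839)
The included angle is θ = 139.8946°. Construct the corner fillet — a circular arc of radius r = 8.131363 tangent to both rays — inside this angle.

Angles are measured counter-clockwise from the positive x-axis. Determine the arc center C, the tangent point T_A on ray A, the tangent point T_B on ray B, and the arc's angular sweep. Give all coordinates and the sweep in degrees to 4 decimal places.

bisector direction at 148.6497° = (-0.854002,0.520269)
center distance |VC| = r/sin(θ/2) = 8.131363/sin(69.9473°) = 8.656117
C = V + |VC|·bis = (-1.5735,20.3606)
T_A = V + ((C−V)·d_A)·d_A = V + 2.9680·d_A = (6.4003,18.7676)
T_B = V + ((C−V)·d_B)·d_B = V + 2.9680·d_B = (3.4992,14.0055)
sweep = 180° − θ = 40.1054°

center=(-1.5735,20.3606) T_A=(6.4003,18.7676) T_B=(3.4992,14.0055) sweep=40.1054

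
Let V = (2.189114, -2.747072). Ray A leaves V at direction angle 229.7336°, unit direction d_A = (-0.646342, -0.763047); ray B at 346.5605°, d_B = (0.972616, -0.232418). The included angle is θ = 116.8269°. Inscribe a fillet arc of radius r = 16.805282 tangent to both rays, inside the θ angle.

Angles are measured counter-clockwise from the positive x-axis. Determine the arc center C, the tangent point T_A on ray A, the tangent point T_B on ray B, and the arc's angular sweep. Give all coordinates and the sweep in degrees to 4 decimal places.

center=(8.3335,-21.4938) T_A=(-4.4897,-10.6318) T_B=(12.2394,-5.1487) sweep=63.1731

bisector direction at 288.1470° = (0.311457,-0.950260)
center distance |VC| = r/sin(θ/2) = 16.805282/sin(58.4134°) = 19.727985
C = V + |VC|·bis = (8.3335,-21.4938)
T_A = V + ((C−V)·d_A)·d_A = V + 10.3332·d_A = (-4.4897,-10.6318)
T_B = V + ((C−V)·d_B)·d_B = V + 10.3332·d_B = (12.2394,-5.1487)
sweep = 180° − θ = 63.1731°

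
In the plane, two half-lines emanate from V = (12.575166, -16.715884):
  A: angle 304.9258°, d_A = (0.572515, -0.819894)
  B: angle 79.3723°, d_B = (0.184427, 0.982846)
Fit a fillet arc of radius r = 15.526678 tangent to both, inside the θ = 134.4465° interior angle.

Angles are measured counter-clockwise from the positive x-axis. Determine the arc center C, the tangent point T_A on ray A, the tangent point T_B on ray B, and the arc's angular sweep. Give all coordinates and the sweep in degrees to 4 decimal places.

center=(29.0379,-13.1718) T_A=(16.3076,-22.0611) T_B=(13.7775,-10.3083) sweep=45.5535

bisector direction at 12.1490° = (0.977603,0.210456)
center distance |VC| = r/sin(θ/2) = 15.526678/sin(67.2232°) = 16.839844
C = V + |VC|·bis = (29.0379,-13.1718)
T_A = V + ((C−V)·d_A)·d_A = V + 6.5194·d_A = (16.3076,-22.0611)
T_B = V + ((C−V)·d_B)·d_B = V + 6.5194·d_B = (13.7775,-10.3083)
sweep = 180° − θ = 45.5535°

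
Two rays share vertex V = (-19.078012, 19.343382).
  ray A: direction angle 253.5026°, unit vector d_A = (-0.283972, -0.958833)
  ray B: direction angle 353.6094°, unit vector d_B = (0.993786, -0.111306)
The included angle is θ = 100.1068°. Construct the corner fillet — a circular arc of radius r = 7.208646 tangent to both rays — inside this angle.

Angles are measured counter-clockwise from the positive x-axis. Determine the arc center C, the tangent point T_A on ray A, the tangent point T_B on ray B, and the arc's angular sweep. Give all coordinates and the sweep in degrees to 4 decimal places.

center=(-13.8806,11.5075) T_A=(-20.7924,13.5546) T_B=(-13.0782,18.6714) sweep=79.8932

bisector direction at 303.5560° = (0.552752,-0.833346)
center distance |VC| = r/sin(θ/2) = 7.208646/sin(50.0534°) = 9.402870
C = V + |VC|·bis = (-13.8806,11.5075)
T_A = V + ((C−V)·d_A)·d_A = V + 6.0373·d_A = (-20.7924,13.5546)
T_B = V + ((C−V)·d_B)·d_B = V + 6.0373·d_B = (-13.0782,18.6714)
sweep = 180° − θ = 79.8932°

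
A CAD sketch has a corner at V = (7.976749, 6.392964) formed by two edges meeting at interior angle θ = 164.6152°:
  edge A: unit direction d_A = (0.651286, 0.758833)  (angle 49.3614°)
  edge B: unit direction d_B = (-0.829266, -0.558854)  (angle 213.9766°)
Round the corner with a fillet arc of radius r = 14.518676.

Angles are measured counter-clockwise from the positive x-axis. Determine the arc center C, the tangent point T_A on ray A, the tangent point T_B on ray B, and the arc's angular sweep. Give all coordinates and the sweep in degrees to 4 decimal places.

bisector direction at 131.6690° = (-0.664826,0.746998)
center distance |VC| = r/sin(θ/2) = 14.518676/sin(82.3076°) = 14.650517
C = V + |VC|·bis = (-1.7633,17.3369)
T_A = V + ((C−V)·d_A)·d_A = V + 1.9610·d_A = (9.2539,7.8811)
T_B = V + ((C−V)·d_B)·d_B = V + 1.9610·d_B = (6.3505,5.2970)
sweep = 180° − θ = 15.3848°

center=(-1.7633,17.3369) T_A=(9.2539,7.8811) T_B=(6.3505,5.2970) sweep=15.3848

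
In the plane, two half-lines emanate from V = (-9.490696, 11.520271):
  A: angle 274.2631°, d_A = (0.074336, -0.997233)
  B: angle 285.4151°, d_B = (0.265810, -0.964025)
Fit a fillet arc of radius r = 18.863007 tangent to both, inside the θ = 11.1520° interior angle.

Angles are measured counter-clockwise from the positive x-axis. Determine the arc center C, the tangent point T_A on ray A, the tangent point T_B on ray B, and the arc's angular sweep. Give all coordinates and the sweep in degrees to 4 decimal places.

bisector direction at 279.8391° = (0.170882,-0.985292)
center distance |VC| = r/sin(θ/2) = 18.863007/sin(5.5760°) = 194.131742
C = V + |VC|·bis = (23.6829,-179.7561)
T_A = V + ((C−V)·d_A)·d_A = V + 193.2131·d_A = (4.8721,-181.1583)
T_B = V + ((C−V)·d_B)·d_B = V + 193.2131·d_B = (41.8673,-174.7421)
sweep = 180° − θ = 168.8480°

center=(23.6829,-179.7561) T_A=(4.8721,-181.1583) T_B=(41.8673,-174.7421) sweep=168.8480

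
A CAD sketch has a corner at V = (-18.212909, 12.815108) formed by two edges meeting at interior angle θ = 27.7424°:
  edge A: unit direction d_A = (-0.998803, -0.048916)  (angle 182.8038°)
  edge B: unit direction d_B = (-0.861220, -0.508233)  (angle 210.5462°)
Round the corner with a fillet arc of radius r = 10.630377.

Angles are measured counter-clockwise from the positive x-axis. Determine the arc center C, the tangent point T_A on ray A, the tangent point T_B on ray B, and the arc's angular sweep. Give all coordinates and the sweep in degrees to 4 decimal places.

bisector direction at 196.6750° = (-0.957948,-0.286943)
center distance |VC| = r/sin(θ/2) = 10.630377/sin(13.8712°) = 44.341260
C = V + |VC|·bis = (-60.6895,0.0917)
T_A = V + ((C−V)·d_A)·d_A = V + 43.0481·d_A = (-61.2095,10.7094)
T_B = V + ((C−V)·d_B)·d_B = V + 43.0481·d_B = (-55.2868,-9.0634)
sweep = 180° − θ = 152.2576°

center=(-60.6895,0.0917) T_A=(-61.2095,10.7094) T_B=(-55.2868,-9.0634) sweep=152.2576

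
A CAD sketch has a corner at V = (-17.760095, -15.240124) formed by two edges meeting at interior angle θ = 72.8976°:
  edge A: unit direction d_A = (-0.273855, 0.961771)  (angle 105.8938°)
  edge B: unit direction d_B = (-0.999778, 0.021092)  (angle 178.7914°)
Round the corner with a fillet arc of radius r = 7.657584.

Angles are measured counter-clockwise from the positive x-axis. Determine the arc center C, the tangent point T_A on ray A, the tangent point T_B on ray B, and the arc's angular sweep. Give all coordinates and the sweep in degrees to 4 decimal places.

bisector direction at 142.3426° = (-0.791678,0.610939)
center distance |VC| = r/sin(θ/2) = 7.657584/sin(36.4488°) = 12.889294
C = V + |VC|·bis = (-27.9643,-7.3656)
T_A = V + ((C−V)·d_A)·d_A = V + 10.3680·d_A = (-20.5994,-5.2685)
T_B = V + ((C−V)·d_B)·d_B = V + 10.3680·d_B = (-28.1258,-15.0214)
sweep = 180° − θ = 107.1024°

center=(-27.9643,-7.3656) T_A=(-20.5994,-5.2685) T_B=(-28.1258,-15.0214) sweep=107.1024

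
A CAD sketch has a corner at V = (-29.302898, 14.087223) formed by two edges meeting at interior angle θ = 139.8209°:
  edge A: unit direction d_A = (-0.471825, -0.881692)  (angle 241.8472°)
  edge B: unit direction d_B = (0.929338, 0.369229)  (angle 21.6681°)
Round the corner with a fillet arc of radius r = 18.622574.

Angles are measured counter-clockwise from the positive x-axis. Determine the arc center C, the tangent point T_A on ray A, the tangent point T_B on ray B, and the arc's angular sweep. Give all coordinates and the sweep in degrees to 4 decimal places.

center=(-16.0971,-0.7046) T_A=(-32.5165,8.0820) T_B=(-22.9731,16.6021) sweep=40.1791

bisector direction at 311.7576° = (0.665981,-0.745968)
center distance |VC| = r/sin(θ/2) = 18.622574/sin(69.9104°) = 19.829034
C = V + |VC|·bis = (-16.0971,-0.7046)
T_A = V + ((C−V)·d_A)·d_A = V + 6.8110·d_A = (-32.5165,8.0820)
T_B = V + ((C−V)·d_B)·d_B = V + 6.8110·d_B = (-22.9731,16.6021)
sweep = 180° − θ = 40.1791°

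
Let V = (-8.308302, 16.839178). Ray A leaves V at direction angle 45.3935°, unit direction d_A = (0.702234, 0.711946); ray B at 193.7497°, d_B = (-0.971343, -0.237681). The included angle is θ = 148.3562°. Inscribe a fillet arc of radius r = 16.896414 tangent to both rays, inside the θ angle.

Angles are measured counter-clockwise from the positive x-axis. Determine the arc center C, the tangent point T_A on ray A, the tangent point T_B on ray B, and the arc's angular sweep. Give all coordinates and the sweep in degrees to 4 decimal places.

bisector direction at 119.5716° = (-0.493511,0.869740)
center distance |VC| = r/sin(θ/2) = 16.896414/sin(74.1781°) = 17.561762
C = V + |VC|·bis = (-16.9752,32.1133)
T_A = V + ((C−V)·d_A)·d_A = V + 4.7882·d_A = (-4.9459,20.2481)
T_B = V + ((C−V)·d_B)·d_B = V + 4.7882·d_B = (-12.9593,15.7011)
sweep = 180° − θ = 31.6438°

center=(-16.9752,32.1133) T_A=(-4.9459,20.2481) T_B=(-12.9593,15.7011) sweep=31.6438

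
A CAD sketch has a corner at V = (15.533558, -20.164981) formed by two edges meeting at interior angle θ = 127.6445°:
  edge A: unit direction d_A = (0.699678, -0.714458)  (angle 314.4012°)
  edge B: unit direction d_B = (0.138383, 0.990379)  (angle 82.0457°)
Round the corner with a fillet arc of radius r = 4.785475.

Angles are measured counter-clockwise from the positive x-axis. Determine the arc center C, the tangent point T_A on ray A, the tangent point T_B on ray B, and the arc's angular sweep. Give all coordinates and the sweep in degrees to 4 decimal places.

center=(20.5985,-18.4974) T_A=(17.1795,-21.8457) T_B=(15.8591,-17.8352) sweep=52.3555

bisector direction at 18.2235° = (0.949844,0.312724)
center distance |VC| = r/sin(θ/2) = 4.785475/sin(63.8222°) = 5.332423
C = V + |VC|·bis = (20.5985,-18.4974)
T_A = V + ((C−V)·d_A)·d_A = V + 2.3524·d_A = (17.1795,-21.8457)
T_B = V + ((C−V)·d_B)·d_B = V + 2.3524·d_B = (15.8591,-17.8352)
sweep = 180° − θ = 52.3555°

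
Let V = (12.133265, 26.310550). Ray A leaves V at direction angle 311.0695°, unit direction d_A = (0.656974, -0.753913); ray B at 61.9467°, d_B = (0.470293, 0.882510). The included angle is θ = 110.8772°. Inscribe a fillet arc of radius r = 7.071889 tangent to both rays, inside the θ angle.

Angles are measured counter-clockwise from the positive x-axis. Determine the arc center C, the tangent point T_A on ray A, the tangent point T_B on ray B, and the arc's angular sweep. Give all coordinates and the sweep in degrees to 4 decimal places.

bisector direction at 6.5081° = (0.993556,0.113344)
center distance |VC| = r/sin(θ/2) = 7.071889/sin(55.4386°) = 8.587405
C = V + |VC|·bis = (20.6653,27.2839)
T_A = V + ((C−V)·d_A)·d_A = V + 4.8715·d_A = (15.3337,22.6378)
T_B = V + ((C−V)·d_B)·d_B = V + 4.8715·d_B = (14.4243,30.6097)
sweep = 180° − θ = 69.1228°

center=(20.6653,27.2839) T_A=(15.3337,22.6378) T_B=(14.4243,30.6097) sweep=69.1228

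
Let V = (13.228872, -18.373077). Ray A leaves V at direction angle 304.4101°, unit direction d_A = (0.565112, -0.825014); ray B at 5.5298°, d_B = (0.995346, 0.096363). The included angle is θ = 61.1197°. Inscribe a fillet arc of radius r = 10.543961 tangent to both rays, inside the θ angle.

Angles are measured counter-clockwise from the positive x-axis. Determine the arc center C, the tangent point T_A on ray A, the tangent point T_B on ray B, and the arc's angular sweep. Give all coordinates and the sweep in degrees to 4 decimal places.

bisector direction at 334.9699° = (0.906086,-0.423094)
center distance |VC| = r/sin(θ/2) = 10.543961/sin(30.5599°) = 20.737943
C = V + |VC|·bis = (32.0192,-27.1472)
T_A = V + ((C−V)·d_A)·d_A = V + 17.8574·d_A = (23.3203,-33.1057)
T_B = V + ((C−V)·d_B)·d_B = V + 17.8574·d_B = (31.0032,-16.6523)
sweep = 180° − θ = 118.8803°

center=(32.0192,-27.1472) T_A=(23.3203,-33.1057) T_B=(31.0032,-16.6523) sweep=118.8803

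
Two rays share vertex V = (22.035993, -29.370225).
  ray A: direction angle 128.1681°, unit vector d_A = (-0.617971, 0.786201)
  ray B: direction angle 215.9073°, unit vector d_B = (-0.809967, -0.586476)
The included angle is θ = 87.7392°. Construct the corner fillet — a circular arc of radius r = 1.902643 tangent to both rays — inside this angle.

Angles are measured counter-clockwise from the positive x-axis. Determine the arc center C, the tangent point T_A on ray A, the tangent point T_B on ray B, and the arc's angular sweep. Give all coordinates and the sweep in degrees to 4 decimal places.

bisector direction at 172.0377° = (-0.990359,0.138521)
center distance |VC| = r/sin(θ/2) = 1.902643/sin(43.8696°) = 2.745440
C = V + |VC|·bis = (19.3170,-28.9899)
T_A = V + ((C−V)·d_A)·d_A = V + 1.9792·d_A = (20.8129,-27.8141)
T_B = V + ((C−V)·d_B)·d_B = V + 1.9792·d_B = (20.4329,-30.5310)
sweep = 180° − θ = 92.2608°

center=(19.3170,-28.9899) T_A=(20.8129,-27.8141) T_B=(20.4329,-30.5310) sweep=92.2608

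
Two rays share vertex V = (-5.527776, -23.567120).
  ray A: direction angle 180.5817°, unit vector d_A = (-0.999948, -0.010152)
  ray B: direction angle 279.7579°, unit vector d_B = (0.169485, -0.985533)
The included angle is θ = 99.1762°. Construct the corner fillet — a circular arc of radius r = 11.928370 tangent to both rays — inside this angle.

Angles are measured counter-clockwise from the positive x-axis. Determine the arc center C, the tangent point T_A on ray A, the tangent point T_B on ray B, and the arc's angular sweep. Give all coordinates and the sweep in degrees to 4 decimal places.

bisector direction at 230.1698° = (-0.640515,-0.767946)
center distance |VC| = r/sin(θ/2) = 11.928370/sin(49.5881°) = 15.666289
C = V + |VC|·bis = (-15.5623,-35.5980)
T_A = V + ((C−V)·d_A)·d_A = V + 10.1561·d_A = (-15.6834,-23.6702)
T_B = V + ((C−V)·d_B)·d_B = V + 10.1561·d_B = (-3.8065,-33.5763)
sweep = 180° − θ = 80.8238°

center=(-15.5623,-35.5980) T_A=(-15.6834,-23.6702) T_B=(-3.8065,-33.5763) sweep=80.8238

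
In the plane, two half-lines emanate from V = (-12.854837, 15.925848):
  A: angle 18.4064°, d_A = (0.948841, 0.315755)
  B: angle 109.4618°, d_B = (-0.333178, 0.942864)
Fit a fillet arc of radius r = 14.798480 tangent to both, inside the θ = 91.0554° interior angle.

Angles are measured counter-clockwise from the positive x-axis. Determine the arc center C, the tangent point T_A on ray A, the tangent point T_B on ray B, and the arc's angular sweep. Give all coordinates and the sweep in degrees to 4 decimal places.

bisector direction at 63.9341° = (0.439405,0.898289)
center distance |VC| = r/sin(θ/2) = 14.798480/sin(45.5277°) = 20.738093
C = V + |VC|·bis = (-3.7424,34.5547)
T_A = V + ((C−V)·d_A)·d_A = V + 14.5284·d_A = (0.9303,20.5133)
T_B = V + ((C−V)·d_B)·d_B = V + 14.5284·d_B = (-17.6954,29.6241)
sweep = 180° − θ = 88.9446°

center=(-3.7424,34.5547) T_A=(0.9303,20.5133) T_B=(-17.6954,29.6241) sweep=88.9446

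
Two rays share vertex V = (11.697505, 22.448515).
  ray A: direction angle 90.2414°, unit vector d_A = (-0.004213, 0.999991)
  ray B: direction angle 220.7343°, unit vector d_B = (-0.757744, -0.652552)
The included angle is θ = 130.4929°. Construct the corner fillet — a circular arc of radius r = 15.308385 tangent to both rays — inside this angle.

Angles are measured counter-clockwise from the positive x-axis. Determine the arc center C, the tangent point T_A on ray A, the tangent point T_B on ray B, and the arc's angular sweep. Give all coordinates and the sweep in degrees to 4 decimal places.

center=(-3.6405,29.4424) T_A=(11.6678,29.5069) T_B=(6.3490,17.8425) sweep=49.5071

bisector direction at 155.4878° = (-0.909873,0.414886)
center distance |VC| = r/sin(θ/2) = 15.308385/sin(65.2464°) = 16.857278
C = V + |VC|·bis = (-3.6405,29.4424)
T_A = V + ((C−V)·d_A)·d_A = V + 7.0584·d_A = (11.6678,29.5069)
T_B = V + ((C−V)·d_B)·d_B = V + 7.0584·d_B = (6.3490,17.8425)
sweep = 180° − θ = 49.5071°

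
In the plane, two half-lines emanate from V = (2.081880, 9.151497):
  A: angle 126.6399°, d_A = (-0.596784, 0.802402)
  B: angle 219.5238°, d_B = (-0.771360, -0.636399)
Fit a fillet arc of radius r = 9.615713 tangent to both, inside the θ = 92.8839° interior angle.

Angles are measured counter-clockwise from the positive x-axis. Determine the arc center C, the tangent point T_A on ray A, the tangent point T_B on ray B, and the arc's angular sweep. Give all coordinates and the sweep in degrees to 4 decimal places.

bisector direction at 173.0819° = (-0.992719,0.120451)
center distance |VC| = r/sin(θ/2) = 9.615713/sin(46.4419°) = 13.268972
C = V + |VC|·bis = (-11.0905,10.7498)
T_A = V + ((C−V)·d_A)·d_A = V + 9.1435·d_A = (-3.3748,16.4883)
T_B = V + ((C−V)·d_B)·d_B = V + 9.1435·d_B = (-4.9711,3.3326)
sweep = 180° − θ = 87.1161°

center=(-11.0905,10.7498) T_A=(-3.3748,16.4883) T_B=(-4.9711,3.3326) sweep=87.1161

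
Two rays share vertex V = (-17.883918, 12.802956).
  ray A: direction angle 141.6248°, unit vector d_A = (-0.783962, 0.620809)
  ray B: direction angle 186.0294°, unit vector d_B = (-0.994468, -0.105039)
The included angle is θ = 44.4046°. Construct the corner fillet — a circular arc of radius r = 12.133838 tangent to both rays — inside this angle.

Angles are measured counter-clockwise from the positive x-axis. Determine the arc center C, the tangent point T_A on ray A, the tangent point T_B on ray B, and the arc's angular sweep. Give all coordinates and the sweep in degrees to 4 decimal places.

bisector direction at 163.8271° = (-0.960426,0.278537)
center distance |VC| = r/sin(θ/2) = 12.133838/sin(22.2023°) = 32.110468
C = V + |VC|·bis = (-48.7236,21.7469)
T_A = V + ((C−V)·d_A)·d_A = V + 29.7297·d_A = (-41.1908,31.2594)
T_B = V + ((C−V)·d_B)·d_B = V + 29.7297·d_B = (-47.4491,9.6802)
sweep = 180° − θ = 135.5954°

center=(-48.7236,21.7469) T_A=(-41.1908,31.2594) T_B=(-47.4491,9.6802) sweep=135.5954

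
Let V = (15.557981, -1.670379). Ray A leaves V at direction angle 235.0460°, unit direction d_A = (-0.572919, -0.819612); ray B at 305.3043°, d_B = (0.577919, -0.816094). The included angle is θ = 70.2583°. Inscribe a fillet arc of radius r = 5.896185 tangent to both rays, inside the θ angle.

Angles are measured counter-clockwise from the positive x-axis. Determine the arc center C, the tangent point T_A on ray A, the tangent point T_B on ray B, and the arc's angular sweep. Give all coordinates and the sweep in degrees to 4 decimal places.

center=(15.5893,-11.9171) T_A=(10.7567,-8.5390) T_B=(20.4011,-8.5095) sweep=109.7417

bisector direction at 270.1751° = (0.003057,-0.999995)
center distance |VC| = r/sin(θ/2) = 5.896185/sin(35.1292°) = 10.246725
C = V + |VC|·bis = (15.5893,-11.9171)
T_A = V + ((C−V)·d_A)·d_A = V + 8.3804·d_A = (10.7567,-8.5390)
T_B = V + ((C−V)·d_B)·d_B = V + 8.3804·d_B = (20.4011,-8.5095)
sweep = 180° − θ = 109.7417°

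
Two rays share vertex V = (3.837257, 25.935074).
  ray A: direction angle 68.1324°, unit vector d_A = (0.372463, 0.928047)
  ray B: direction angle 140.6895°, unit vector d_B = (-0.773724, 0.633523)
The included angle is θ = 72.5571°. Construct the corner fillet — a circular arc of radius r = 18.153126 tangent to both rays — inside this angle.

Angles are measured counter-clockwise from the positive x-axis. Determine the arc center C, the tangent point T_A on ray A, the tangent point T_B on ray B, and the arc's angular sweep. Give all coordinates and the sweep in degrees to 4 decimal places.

bisector direction at 104.4110° = (-0.248875,0.968536)
center distance |VC| = r/sin(θ/2) = 18.153126/sin(36.2786°) = 30.679019
C = V + |VC|·bis = (-3.7980,55.6488)
T_A = V + ((C−V)·d_A)·d_A = V + 24.7319·d_A = (13.0490,48.8874)
T_B = V + ((C−V)·d_B)·d_B = V + 24.7319·d_B = (-15.2984,41.6033)
sweep = 180° − θ = 107.4429°

center=(-3.7980,55.6488) T_A=(13.0490,48.8874) T_B=(-15.2984,41.6033) sweep=107.4429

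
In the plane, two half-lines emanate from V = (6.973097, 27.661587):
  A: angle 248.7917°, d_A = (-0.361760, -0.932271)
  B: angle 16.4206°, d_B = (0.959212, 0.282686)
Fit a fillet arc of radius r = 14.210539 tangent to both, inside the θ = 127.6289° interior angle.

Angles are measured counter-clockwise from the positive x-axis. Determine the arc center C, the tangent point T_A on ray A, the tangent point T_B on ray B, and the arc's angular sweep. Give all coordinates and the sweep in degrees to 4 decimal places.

bisector direction at 312.6062° = (0.676955,-0.736024)
center distance |VC| = r/sin(θ/2) = 14.210539/sin(63.8145°) = 15.835769
C = V + |VC|·bis = (17.6932,16.0061)
T_A = V + ((C−V)·d_A)·d_A = V + 6.9880·d_A = (4.4451,21.1469)
T_B = V + ((C−V)·d_B)·d_B = V + 6.9880·d_B = (13.6761,29.6370)
sweep = 180° − θ = 52.3711°

center=(17.6932,16.0061) T_A=(4.4451,21.1469) T_B=(13.6761,29.6370) sweep=52.3711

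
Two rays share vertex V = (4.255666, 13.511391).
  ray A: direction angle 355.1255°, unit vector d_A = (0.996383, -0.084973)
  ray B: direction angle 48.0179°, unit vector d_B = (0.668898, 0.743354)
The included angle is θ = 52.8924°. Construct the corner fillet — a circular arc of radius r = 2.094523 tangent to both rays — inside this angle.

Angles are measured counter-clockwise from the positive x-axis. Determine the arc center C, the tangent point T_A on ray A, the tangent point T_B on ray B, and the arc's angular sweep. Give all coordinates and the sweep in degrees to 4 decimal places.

bisector direction at 21.5717° = (0.929958,0.367665)
center distance |VC| = r/sin(θ/2) = 2.094523/sin(26.4462°) = 4.703017
C = V + |VC|·bis = (8.6293,15.2405)
T_A = V + ((C−V)·d_A)·d_A = V + 4.2109·d_A = (8.4513,13.1536)
T_B = V + ((C−V)·d_B)·d_B = V + 4.2109·d_B = (7.0723,16.6416)
sweep = 180° − θ = 127.1076°

center=(8.6293,15.2405) T_A=(8.4513,13.1536) T_B=(7.0723,16.6416) sweep=127.1076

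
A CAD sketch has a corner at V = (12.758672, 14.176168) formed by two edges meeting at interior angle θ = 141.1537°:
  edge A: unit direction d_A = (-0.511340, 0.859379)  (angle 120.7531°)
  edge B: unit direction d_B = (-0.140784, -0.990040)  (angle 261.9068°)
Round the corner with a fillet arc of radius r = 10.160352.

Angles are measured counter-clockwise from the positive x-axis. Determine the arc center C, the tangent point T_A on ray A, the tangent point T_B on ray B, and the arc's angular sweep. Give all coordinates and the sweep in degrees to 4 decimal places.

bisector direction at 191.3300° = (-0.980512,-0.196459)
center distance |VC| = r/sin(θ/2) = 10.160352/sin(70.5768°) = 10.773489
C = V + |VC|·bis = (2.1951,12.0596)
T_A = V + ((C−V)·d_A)·d_A = V + 3.5826·d_A = (10.9267,17.2550)
T_B = V + ((C−V)·d_B)·d_B = V + 3.5826·d_B = (12.2543,10.6292)
sweep = 180° − θ = 38.8463°

center=(2.1951,12.0596) T_A=(10.9267,17.2550) T_B=(12.2543,10.6292) sweep=38.8463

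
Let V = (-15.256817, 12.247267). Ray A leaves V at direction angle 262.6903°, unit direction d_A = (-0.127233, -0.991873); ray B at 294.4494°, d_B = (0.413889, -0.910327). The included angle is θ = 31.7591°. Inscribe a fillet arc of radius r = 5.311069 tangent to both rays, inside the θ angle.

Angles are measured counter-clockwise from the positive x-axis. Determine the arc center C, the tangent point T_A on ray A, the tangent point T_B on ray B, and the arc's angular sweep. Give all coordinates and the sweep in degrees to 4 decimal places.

bisector direction at 278.5698° = (0.149015,-0.988835)
center distance |VC| = r/sin(θ/2) = 5.311069/sin(15.8796°) = 19.410671
C = V + |VC|·bis = (-12.3643,-6.9467)
T_A = V + ((C−V)·d_A)·d_A = V + 18.6699·d_A = (-17.6322,-6.2709)
T_B = V + ((C−V)·d_B)·d_B = V + 18.6699·d_B = (-7.5295,-4.7485)
sweep = 180° − θ = 148.2409°

center=(-12.3643,-6.9467) T_A=(-17.6322,-6.2709) T_B=(-7.5295,-4.7485) sweep=148.2409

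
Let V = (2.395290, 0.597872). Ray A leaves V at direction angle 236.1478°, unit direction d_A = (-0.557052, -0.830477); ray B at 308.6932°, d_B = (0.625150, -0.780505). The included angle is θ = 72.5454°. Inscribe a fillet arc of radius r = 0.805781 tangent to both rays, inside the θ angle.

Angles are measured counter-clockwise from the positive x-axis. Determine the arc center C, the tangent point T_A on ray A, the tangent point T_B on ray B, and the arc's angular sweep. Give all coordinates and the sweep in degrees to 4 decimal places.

center=(2.4528,-0.7629) T_A=(1.7836,-0.3140) T_B=(3.0817,-0.2591) sweep=107.4546

bisector direction at 272.4205° = (0.042233,-0.999108)
center distance |VC| = r/sin(θ/2) = 0.805781/sin(36.2727°) = 1.361970
C = V + |VC|·bis = (2.4528,-0.7629)
T_A = V + ((C−V)·d_A)·d_A = V + 1.0980·d_A = (1.7836,-0.3140)
T_B = V + ((C−V)·d_B)·d_B = V + 1.0980·d_B = (3.0817,-0.2591)
sweep = 180° − θ = 107.4546°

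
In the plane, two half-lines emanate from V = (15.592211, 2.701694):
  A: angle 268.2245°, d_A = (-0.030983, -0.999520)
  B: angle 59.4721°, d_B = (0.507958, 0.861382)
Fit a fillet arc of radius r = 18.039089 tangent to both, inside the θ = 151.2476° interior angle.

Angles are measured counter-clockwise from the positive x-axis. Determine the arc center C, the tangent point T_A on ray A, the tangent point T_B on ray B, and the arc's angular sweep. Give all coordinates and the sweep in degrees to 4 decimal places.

bisector direction at 343.8483° = (0.960529,-0.278181)
center distance |VC| = r/sin(θ/2) = 18.039089/sin(75.6238°) = 18.622218
C = V + |VC|·bis = (33.4794,-2.4787)
T_A = V + ((C−V)·d_A)·d_A = V + 4.6237·d_A = (15.4490,-1.9198)
T_B = V + ((C−V)·d_B)·d_B = V + 4.6237·d_B = (17.9408,6.6844)
sweep = 180° − θ = 28.7524°

center=(33.4794,-2.4787) T_A=(15.4490,-1.9198) T_B=(17.9408,6.6844) sweep=28.7524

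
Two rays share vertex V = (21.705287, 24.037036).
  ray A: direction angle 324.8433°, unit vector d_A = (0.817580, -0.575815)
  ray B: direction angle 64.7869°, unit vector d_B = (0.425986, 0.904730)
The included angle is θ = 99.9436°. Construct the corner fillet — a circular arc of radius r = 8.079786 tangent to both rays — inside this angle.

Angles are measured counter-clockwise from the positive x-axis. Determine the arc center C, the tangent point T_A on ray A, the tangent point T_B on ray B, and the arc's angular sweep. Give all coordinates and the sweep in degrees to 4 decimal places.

bisector direction at 14.8151° = (0.966756,0.255701)
center distance |VC| = r/sin(θ/2) = 8.079786/sin(49.9718°) = 10.551771
C = V + |VC|·bis = (31.9063,26.7351)
T_A = V + ((C−V)·d_A)·d_A = V + 6.7865·d_A = (27.2538,20.1293)
T_B = V + ((C−V)·d_B)·d_B = V + 6.7865·d_B = (24.5963,30.1770)
sweep = 180° − θ = 80.0564°

center=(31.9063,26.7351) T_A=(27.2538,20.1293) T_B=(24.5963,30.1770) sweep=80.0564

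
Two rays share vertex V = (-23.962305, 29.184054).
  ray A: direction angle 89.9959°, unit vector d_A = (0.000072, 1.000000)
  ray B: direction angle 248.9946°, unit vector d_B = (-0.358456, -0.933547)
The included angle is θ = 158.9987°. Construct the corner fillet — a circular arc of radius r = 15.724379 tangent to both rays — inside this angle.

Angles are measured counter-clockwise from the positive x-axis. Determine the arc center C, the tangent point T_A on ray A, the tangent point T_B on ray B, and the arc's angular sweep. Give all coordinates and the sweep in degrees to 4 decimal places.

bisector direction at 169.4952° = (-0.983240,0.182317)
center distance |VC| = r/sin(θ/2) = 15.724379/sin(79.4994°) = 15.992203
C = V + |VC|·bis = (-39.6865,32.0997)
T_A = V + ((C−V)·d_A)·d_A = V + 2.9145·d_A = (-23.9621,32.0986)
T_B = V + ((C−V)·d_B)·d_B = V + 2.9145·d_B = (-25.0070,26.4632)
sweep = 180° − θ = 21.0013°

center=(-39.6865,32.0997) T_A=(-23.9621,32.0986) T_B=(-25.0070,26.4632) sweep=21.0013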